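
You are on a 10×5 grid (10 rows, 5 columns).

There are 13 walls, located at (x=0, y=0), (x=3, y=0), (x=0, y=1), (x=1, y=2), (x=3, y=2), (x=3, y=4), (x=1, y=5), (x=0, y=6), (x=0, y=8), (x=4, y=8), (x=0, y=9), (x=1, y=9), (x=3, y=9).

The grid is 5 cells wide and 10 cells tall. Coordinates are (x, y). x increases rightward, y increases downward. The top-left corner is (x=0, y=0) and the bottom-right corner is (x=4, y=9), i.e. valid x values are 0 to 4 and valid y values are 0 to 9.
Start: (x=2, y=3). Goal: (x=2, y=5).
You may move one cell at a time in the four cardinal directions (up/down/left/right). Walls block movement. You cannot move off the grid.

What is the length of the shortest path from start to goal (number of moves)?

BFS from (x=2, y=3) until reaching (x=2, y=5):
  Distance 0: (x=2, y=3)
  Distance 1: (x=2, y=2), (x=1, y=3), (x=3, y=3), (x=2, y=4)
  Distance 2: (x=2, y=1), (x=0, y=3), (x=4, y=3), (x=1, y=4), (x=2, y=5)  <- goal reached here
One shortest path (2 moves): (x=2, y=3) -> (x=2, y=4) -> (x=2, y=5)

Answer: Shortest path length: 2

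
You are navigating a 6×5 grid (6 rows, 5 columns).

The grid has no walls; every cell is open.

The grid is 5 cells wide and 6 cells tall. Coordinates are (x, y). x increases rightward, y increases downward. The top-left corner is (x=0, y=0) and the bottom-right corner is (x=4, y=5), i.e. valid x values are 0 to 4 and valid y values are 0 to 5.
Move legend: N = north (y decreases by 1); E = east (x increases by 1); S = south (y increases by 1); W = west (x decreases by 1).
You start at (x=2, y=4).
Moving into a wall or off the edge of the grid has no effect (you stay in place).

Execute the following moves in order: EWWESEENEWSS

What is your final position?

Start: (x=2, y=4)
  E (east): (x=2, y=4) -> (x=3, y=4)
  W (west): (x=3, y=4) -> (x=2, y=4)
  W (west): (x=2, y=4) -> (x=1, y=4)
  E (east): (x=1, y=4) -> (x=2, y=4)
  S (south): (x=2, y=4) -> (x=2, y=5)
  E (east): (x=2, y=5) -> (x=3, y=5)
  E (east): (x=3, y=5) -> (x=4, y=5)
  N (north): (x=4, y=5) -> (x=4, y=4)
  E (east): blocked, stay at (x=4, y=4)
  W (west): (x=4, y=4) -> (x=3, y=4)
  S (south): (x=3, y=4) -> (x=3, y=5)
  S (south): blocked, stay at (x=3, y=5)
Final: (x=3, y=5)

Answer: Final position: (x=3, y=5)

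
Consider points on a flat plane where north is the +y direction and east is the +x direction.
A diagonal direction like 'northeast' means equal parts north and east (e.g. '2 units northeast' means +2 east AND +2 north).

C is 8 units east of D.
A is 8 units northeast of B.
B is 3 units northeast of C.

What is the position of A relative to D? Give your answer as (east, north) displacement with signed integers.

Place D at the origin (east=0, north=0).
  C is 8 units east of D: delta (east=+8, north=+0); C at (east=8, north=0).
  B is 3 units northeast of C: delta (east=+3, north=+3); B at (east=11, north=3).
  A is 8 units northeast of B: delta (east=+8, north=+8); A at (east=19, north=11).
Therefore A relative to D: (east=19, north=11).

Answer: A is at (east=19, north=11) relative to D.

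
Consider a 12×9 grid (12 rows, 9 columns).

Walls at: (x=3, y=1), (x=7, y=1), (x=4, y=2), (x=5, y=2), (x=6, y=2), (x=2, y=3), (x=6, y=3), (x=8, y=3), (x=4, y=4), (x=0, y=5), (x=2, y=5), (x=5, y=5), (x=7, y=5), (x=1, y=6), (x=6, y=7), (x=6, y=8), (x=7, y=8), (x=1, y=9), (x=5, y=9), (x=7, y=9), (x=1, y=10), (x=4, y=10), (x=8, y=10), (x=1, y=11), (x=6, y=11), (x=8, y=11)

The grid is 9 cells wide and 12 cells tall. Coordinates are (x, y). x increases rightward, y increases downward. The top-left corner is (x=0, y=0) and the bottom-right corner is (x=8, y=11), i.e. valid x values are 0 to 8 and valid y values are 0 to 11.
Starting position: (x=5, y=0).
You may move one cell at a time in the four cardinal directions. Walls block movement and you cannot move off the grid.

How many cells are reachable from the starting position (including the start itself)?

Answer: Reachable cells: 82

Derivation:
BFS flood-fill from (x=5, y=0):
  Distance 0: (x=5, y=0)
  Distance 1: (x=4, y=0), (x=6, y=0), (x=5, y=1)
  Distance 2: (x=3, y=0), (x=7, y=0), (x=4, y=1), (x=6, y=1)
  Distance 3: (x=2, y=0), (x=8, y=0)
  Distance 4: (x=1, y=0), (x=2, y=1), (x=8, y=1)
  Distance 5: (x=0, y=0), (x=1, y=1), (x=2, y=2), (x=8, y=2)
  Distance 6: (x=0, y=1), (x=1, y=2), (x=3, y=2), (x=7, y=2)
  Distance 7: (x=0, y=2), (x=1, y=3), (x=3, y=3), (x=7, y=3)
  Distance 8: (x=0, y=3), (x=4, y=3), (x=1, y=4), (x=3, y=4), (x=7, y=4)
  Distance 9: (x=5, y=3), (x=0, y=4), (x=2, y=4), (x=6, y=4), (x=8, y=4), (x=1, y=5), (x=3, y=5)
  Distance 10: (x=5, y=4), (x=4, y=5), (x=6, y=5), (x=8, y=5), (x=3, y=6)
  Distance 11: (x=2, y=6), (x=4, y=6), (x=6, y=6), (x=8, y=6), (x=3, y=7)
  Distance 12: (x=5, y=6), (x=7, y=6), (x=2, y=7), (x=4, y=7), (x=8, y=7), (x=3, y=8)
  Distance 13: (x=1, y=7), (x=5, y=7), (x=7, y=7), (x=2, y=8), (x=4, y=8), (x=8, y=8), (x=3, y=9)
  Distance 14: (x=0, y=7), (x=1, y=8), (x=5, y=8), (x=2, y=9), (x=4, y=9), (x=8, y=9), (x=3, y=10)
  Distance 15: (x=0, y=6), (x=0, y=8), (x=2, y=10), (x=3, y=11)
  Distance 16: (x=0, y=9), (x=2, y=11), (x=4, y=11)
  Distance 17: (x=0, y=10), (x=5, y=11)
  Distance 18: (x=5, y=10), (x=0, y=11)
  Distance 19: (x=6, y=10)
  Distance 20: (x=6, y=9), (x=7, y=10)
  Distance 21: (x=7, y=11)
Total reachable: 82 (grid has 82 open cells total)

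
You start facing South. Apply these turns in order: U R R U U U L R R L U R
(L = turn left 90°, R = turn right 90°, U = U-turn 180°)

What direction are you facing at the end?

Answer: Final heading: West

Derivation:
Start: South
  U (U-turn (180°)) -> North
  R (right (90° clockwise)) -> East
  R (right (90° clockwise)) -> South
  U (U-turn (180°)) -> North
  U (U-turn (180°)) -> South
  U (U-turn (180°)) -> North
  L (left (90° counter-clockwise)) -> West
  R (right (90° clockwise)) -> North
  R (right (90° clockwise)) -> East
  L (left (90° counter-clockwise)) -> North
  U (U-turn (180°)) -> South
  R (right (90° clockwise)) -> West
Final: West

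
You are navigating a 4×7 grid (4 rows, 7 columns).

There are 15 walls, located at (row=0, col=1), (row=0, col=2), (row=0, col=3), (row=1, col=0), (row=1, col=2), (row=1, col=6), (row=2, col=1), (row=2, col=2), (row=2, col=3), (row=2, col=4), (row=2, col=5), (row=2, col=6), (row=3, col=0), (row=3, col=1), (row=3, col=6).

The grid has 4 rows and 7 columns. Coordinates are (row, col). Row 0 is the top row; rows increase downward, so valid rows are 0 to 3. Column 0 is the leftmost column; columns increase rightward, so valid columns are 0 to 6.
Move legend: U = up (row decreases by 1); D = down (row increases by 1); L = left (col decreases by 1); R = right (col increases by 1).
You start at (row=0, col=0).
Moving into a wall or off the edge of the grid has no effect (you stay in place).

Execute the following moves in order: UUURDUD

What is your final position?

Answer: Final position: (row=0, col=0)

Derivation:
Start: (row=0, col=0)
  [×3]U (up): blocked, stay at (row=0, col=0)
  R (right): blocked, stay at (row=0, col=0)
  D (down): blocked, stay at (row=0, col=0)
  U (up): blocked, stay at (row=0, col=0)
  D (down): blocked, stay at (row=0, col=0)
Final: (row=0, col=0)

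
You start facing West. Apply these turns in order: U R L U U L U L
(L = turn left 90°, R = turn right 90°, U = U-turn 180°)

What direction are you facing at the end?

Start: West
  U (U-turn (180°)) -> East
  R (right (90° clockwise)) -> South
  L (left (90° counter-clockwise)) -> East
  U (U-turn (180°)) -> West
  U (U-turn (180°)) -> East
  L (left (90° counter-clockwise)) -> North
  U (U-turn (180°)) -> South
  L (left (90° counter-clockwise)) -> East
Final: East

Answer: Final heading: East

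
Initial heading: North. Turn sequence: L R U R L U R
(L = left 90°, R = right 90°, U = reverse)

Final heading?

Start: North
  L (left (90° counter-clockwise)) -> West
  R (right (90° clockwise)) -> North
  U (U-turn (180°)) -> South
  R (right (90° clockwise)) -> West
  L (left (90° counter-clockwise)) -> South
  U (U-turn (180°)) -> North
  R (right (90° clockwise)) -> East
Final: East

Answer: Final heading: East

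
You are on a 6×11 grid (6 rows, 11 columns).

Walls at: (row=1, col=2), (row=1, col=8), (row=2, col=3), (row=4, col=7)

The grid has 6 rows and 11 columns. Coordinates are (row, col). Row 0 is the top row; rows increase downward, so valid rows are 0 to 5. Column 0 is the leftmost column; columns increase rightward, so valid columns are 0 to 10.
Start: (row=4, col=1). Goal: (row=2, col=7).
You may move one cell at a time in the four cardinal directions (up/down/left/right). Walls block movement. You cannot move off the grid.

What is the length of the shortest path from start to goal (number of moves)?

BFS from (row=4, col=1) until reaching (row=2, col=7):
  Distance 0: (row=4, col=1)
  Distance 1: (row=3, col=1), (row=4, col=0), (row=4, col=2), (row=5, col=1)
  Distance 2: (row=2, col=1), (row=3, col=0), (row=3, col=2), (row=4, col=3), (row=5, col=0), (row=5, col=2)
  Distance 3: (row=1, col=1), (row=2, col=0), (row=2, col=2), (row=3, col=3), (row=4, col=4), (row=5, col=3)
  Distance 4: (row=0, col=1), (row=1, col=0), (row=3, col=4), (row=4, col=5), (row=5, col=4)
  Distance 5: (row=0, col=0), (row=0, col=2), (row=2, col=4), (row=3, col=5), (row=4, col=6), (row=5, col=5)
  Distance 6: (row=0, col=3), (row=1, col=4), (row=2, col=5), (row=3, col=6), (row=5, col=6)
  Distance 7: (row=0, col=4), (row=1, col=3), (row=1, col=5), (row=2, col=6), (row=3, col=7), (row=5, col=7)
  Distance 8: (row=0, col=5), (row=1, col=6), (row=2, col=7), (row=3, col=8), (row=5, col=8)  <- goal reached here
One shortest path (8 moves): (row=4, col=1) -> (row=4, col=2) -> (row=4, col=3) -> (row=4, col=4) -> (row=4, col=5) -> (row=4, col=6) -> (row=3, col=6) -> (row=3, col=7) -> (row=2, col=7)

Answer: Shortest path length: 8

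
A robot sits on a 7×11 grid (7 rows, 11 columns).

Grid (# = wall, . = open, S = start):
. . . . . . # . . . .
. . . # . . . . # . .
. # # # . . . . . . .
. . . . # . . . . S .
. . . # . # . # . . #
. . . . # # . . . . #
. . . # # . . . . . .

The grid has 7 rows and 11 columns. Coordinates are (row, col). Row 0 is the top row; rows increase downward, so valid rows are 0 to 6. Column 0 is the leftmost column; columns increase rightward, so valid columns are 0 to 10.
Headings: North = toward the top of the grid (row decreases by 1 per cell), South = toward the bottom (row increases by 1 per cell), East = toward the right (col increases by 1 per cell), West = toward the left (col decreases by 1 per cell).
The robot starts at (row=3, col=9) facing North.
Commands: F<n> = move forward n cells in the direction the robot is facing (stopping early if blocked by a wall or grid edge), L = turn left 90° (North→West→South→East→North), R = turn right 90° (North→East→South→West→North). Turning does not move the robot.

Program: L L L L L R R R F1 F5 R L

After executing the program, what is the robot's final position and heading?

Answer: Final position: (row=6, col=9), facing South

Derivation:
Start: (row=3, col=9), facing North
  L: turn left, now facing West
  L: turn left, now facing South
  L: turn left, now facing East
  L: turn left, now facing North
  L: turn left, now facing West
  R: turn right, now facing North
  R: turn right, now facing East
  R: turn right, now facing South
  F1: move forward 1, now at (row=4, col=9)
  F5: move forward 2/5 (blocked), now at (row=6, col=9)
  R: turn right, now facing West
  L: turn left, now facing South
Final: (row=6, col=9), facing South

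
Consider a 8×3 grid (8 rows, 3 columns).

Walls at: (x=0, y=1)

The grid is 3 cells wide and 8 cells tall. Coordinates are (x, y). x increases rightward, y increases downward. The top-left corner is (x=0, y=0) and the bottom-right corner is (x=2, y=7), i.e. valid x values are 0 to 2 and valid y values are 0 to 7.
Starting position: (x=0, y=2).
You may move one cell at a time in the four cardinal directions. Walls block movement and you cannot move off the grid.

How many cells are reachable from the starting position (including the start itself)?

BFS flood-fill from (x=0, y=2):
  Distance 0: (x=0, y=2)
  Distance 1: (x=1, y=2), (x=0, y=3)
  Distance 2: (x=1, y=1), (x=2, y=2), (x=1, y=3), (x=0, y=4)
  Distance 3: (x=1, y=0), (x=2, y=1), (x=2, y=3), (x=1, y=4), (x=0, y=5)
  Distance 4: (x=0, y=0), (x=2, y=0), (x=2, y=4), (x=1, y=5), (x=0, y=6)
  Distance 5: (x=2, y=5), (x=1, y=6), (x=0, y=7)
  Distance 6: (x=2, y=6), (x=1, y=7)
  Distance 7: (x=2, y=7)
Total reachable: 23 (grid has 23 open cells total)

Answer: Reachable cells: 23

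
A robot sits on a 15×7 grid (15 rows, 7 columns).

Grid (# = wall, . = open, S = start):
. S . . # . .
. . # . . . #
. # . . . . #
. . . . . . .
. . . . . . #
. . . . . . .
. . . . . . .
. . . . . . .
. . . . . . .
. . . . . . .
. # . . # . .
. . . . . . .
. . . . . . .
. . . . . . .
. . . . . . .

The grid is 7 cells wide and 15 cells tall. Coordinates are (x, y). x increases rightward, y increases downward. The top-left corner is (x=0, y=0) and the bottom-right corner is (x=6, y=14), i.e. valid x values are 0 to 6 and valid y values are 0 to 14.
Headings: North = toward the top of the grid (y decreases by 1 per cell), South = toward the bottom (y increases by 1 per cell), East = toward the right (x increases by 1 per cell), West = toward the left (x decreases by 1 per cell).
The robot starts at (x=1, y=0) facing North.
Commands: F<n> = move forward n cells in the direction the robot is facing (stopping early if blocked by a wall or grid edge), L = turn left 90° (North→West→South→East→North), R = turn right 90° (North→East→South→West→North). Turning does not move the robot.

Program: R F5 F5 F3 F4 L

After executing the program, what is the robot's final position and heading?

Start: (x=1, y=0), facing North
  R: turn right, now facing East
  F5: move forward 2/5 (blocked), now at (x=3, y=0)
  F5: move forward 0/5 (blocked), now at (x=3, y=0)
  F3: move forward 0/3 (blocked), now at (x=3, y=0)
  F4: move forward 0/4 (blocked), now at (x=3, y=0)
  L: turn left, now facing North
Final: (x=3, y=0), facing North

Answer: Final position: (x=3, y=0), facing North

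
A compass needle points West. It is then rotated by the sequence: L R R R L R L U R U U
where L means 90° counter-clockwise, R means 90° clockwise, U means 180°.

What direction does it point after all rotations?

Start: West
  L (left (90° counter-clockwise)) -> South
  R (right (90° clockwise)) -> West
  R (right (90° clockwise)) -> North
  R (right (90° clockwise)) -> East
  L (left (90° counter-clockwise)) -> North
  R (right (90° clockwise)) -> East
  L (left (90° counter-clockwise)) -> North
  U (U-turn (180°)) -> South
  R (right (90° clockwise)) -> West
  U (U-turn (180°)) -> East
  U (U-turn (180°)) -> West
Final: West

Answer: Final heading: West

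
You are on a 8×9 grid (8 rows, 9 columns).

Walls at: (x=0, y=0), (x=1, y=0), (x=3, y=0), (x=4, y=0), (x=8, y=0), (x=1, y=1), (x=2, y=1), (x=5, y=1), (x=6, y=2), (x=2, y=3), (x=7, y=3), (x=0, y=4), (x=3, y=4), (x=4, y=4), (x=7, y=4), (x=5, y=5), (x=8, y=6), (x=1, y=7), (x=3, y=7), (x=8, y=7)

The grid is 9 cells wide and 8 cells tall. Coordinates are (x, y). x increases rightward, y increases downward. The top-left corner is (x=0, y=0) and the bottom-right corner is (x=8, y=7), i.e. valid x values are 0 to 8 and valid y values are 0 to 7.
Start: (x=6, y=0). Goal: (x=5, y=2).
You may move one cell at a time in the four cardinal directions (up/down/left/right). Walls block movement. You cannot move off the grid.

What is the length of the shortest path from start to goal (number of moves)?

Answer: Shortest path length: 13

Derivation:
BFS from (x=6, y=0) until reaching (x=5, y=2):
  Distance 0: (x=6, y=0)
  Distance 1: (x=5, y=0), (x=7, y=0), (x=6, y=1)
  Distance 2: (x=7, y=1)
  Distance 3: (x=8, y=1), (x=7, y=2)
  Distance 4: (x=8, y=2)
  Distance 5: (x=8, y=3)
  Distance 6: (x=8, y=4)
  Distance 7: (x=8, y=5)
  Distance 8: (x=7, y=5)
  Distance 9: (x=6, y=5), (x=7, y=6)
  Distance 10: (x=6, y=4), (x=6, y=6), (x=7, y=7)
  Distance 11: (x=6, y=3), (x=5, y=4), (x=5, y=6), (x=6, y=7)
  Distance 12: (x=5, y=3), (x=4, y=6), (x=5, y=7)
  Distance 13: (x=5, y=2), (x=4, y=3), (x=4, y=5), (x=3, y=6), (x=4, y=7)  <- goal reached here
One shortest path (13 moves): (x=6, y=0) -> (x=7, y=0) -> (x=7, y=1) -> (x=8, y=1) -> (x=8, y=2) -> (x=8, y=3) -> (x=8, y=4) -> (x=8, y=5) -> (x=7, y=5) -> (x=6, y=5) -> (x=6, y=4) -> (x=5, y=4) -> (x=5, y=3) -> (x=5, y=2)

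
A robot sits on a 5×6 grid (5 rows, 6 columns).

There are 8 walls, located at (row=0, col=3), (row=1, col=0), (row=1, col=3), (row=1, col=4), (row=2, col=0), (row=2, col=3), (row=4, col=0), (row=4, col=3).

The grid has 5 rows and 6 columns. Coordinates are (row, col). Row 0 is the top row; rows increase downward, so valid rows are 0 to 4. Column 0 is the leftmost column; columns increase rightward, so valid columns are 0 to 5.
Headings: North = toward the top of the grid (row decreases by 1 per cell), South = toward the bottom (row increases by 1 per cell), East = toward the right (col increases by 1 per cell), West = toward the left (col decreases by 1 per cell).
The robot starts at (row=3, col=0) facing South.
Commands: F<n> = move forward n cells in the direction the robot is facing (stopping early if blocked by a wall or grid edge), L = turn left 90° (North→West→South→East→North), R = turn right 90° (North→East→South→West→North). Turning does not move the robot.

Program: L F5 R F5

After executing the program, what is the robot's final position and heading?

Start: (row=3, col=0), facing South
  L: turn left, now facing East
  F5: move forward 5, now at (row=3, col=5)
  R: turn right, now facing South
  F5: move forward 1/5 (blocked), now at (row=4, col=5)
Final: (row=4, col=5), facing South

Answer: Final position: (row=4, col=5), facing South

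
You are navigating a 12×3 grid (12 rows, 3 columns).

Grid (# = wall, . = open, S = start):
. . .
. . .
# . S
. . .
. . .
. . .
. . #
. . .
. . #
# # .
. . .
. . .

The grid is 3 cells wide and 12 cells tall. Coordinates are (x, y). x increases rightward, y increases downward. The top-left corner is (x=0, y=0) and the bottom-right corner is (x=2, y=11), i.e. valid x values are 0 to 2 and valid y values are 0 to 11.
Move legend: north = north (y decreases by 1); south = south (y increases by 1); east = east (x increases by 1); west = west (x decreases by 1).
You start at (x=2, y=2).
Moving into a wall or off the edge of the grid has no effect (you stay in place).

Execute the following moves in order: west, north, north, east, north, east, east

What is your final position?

Start: (x=2, y=2)
  west (west): (x=2, y=2) -> (x=1, y=2)
  north (north): (x=1, y=2) -> (x=1, y=1)
  north (north): (x=1, y=1) -> (x=1, y=0)
  east (east): (x=1, y=0) -> (x=2, y=0)
  north (north): blocked, stay at (x=2, y=0)
  east (east): blocked, stay at (x=2, y=0)
  east (east): blocked, stay at (x=2, y=0)
Final: (x=2, y=0)

Answer: Final position: (x=2, y=0)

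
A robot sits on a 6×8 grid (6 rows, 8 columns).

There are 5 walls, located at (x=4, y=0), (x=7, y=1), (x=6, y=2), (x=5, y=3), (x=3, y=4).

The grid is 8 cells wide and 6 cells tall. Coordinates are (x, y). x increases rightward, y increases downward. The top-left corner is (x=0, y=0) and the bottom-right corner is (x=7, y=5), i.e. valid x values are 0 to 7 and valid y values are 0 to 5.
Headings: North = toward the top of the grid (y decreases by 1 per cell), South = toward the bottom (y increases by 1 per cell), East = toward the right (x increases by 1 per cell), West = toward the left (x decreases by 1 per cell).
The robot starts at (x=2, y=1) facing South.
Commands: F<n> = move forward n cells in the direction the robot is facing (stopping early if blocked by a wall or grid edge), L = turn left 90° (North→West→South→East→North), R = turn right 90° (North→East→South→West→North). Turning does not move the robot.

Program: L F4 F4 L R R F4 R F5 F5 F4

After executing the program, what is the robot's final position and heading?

Answer: Final position: (x=0, y=1), facing West

Derivation:
Start: (x=2, y=1), facing South
  L: turn left, now facing East
  F4: move forward 4, now at (x=6, y=1)
  F4: move forward 0/4 (blocked), now at (x=6, y=1)
  L: turn left, now facing North
  R: turn right, now facing East
  R: turn right, now facing South
  F4: move forward 0/4 (blocked), now at (x=6, y=1)
  R: turn right, now facing West
  F5: move forward 5, now at (x=1, y=1)
  F5: move forward 1/5 (blocked), now at (x=0, y=1)
  F4: move forward 0/4 (blocked), now at (x=0, y=1)
Final: (x=0, y=1), facing West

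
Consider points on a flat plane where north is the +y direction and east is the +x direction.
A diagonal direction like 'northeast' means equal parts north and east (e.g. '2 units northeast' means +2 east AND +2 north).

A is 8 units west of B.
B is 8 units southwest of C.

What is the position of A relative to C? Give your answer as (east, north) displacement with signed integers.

Answer: A is at (east=-16, north=-8) relative to C.

Derivation:
Place C at the origin (east=0, north=0).
  B is 8 units southwest of C: delta (east=-8, north=-8); B at (east=-8, north=-8).
  A is 8 units west of B: delta (east=-8, north=+0); A at (east=-16, north=-8).
Therefore A relative to C: (east=-16, north=-8).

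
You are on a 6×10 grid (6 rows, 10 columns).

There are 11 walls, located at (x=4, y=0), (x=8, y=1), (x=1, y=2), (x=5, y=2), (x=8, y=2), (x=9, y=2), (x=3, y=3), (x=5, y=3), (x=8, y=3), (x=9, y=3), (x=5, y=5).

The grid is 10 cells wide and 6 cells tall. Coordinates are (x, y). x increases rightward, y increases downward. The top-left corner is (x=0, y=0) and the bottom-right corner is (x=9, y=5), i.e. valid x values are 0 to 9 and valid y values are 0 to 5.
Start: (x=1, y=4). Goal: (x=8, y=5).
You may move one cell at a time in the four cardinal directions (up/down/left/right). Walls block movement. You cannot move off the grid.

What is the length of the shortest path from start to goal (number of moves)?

Answer: Shortest path length: 8

Derivation:
BFS from (x=1, y=4) until reaching (x=8, y=5):
  Distance 0: (x=1, y=4)
  Distance 1: (x=1, y=3), (x=0, y=4), (x=2, y=4), (x=1, y=5)
  Distance 2: (x=0, y=3), (x=2, y=3), (x=3, y=4), (x=0, y=5), (x=2, y=5)
  Distance 3: (x=0, y=2), (x=2, y=2), (x=4, y=4), (x=3, y=5)
  Distance 4: (x=0, y=1), (x=2, y=1), (x=3, y=2), (x=4, y=3), (x=5, y=4), (x=4, y=5)
  Distance 5: (x=0, y=0), (x=2, y=0), (x=1, y=1), (x=3, y=1), (x=4, y=2), (x=6, y=4)
  Distance 6: (x=1, y=0), (x=3, y=0), (x=4, y=1), (x=6, y=3), (x=7, y=4), (x=6, y=5)
  Distance 7: (x=5, y=1), (x=6, y=2), (x=7, y=3), (x=8, y=4), (x=7, y=5)
  Distance 8: (x=5, y=0), (x=6, y=1), (x=7, y=2), (x=9, y=4), (x=8, y=5)  <- goal reached here
One shortest path (8 moves): (x=1, y=4) -> (x=2, y=4) -> (x=3, y=4) -> (x=4, y=4) -> (x=5, y=4) -> (x=6, y=4) -> (x=7, y=4) -> (x=8, y=4) -> (x=8, y=5)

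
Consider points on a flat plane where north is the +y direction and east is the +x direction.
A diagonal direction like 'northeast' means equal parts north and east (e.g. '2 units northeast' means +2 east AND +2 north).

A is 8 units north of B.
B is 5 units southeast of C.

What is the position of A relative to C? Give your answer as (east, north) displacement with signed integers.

Place C at the origin (east=0, north=0).
  B is 5 units southeast of C: delta (east=+5, north=-5); B at (east=5, north=-5).
  A is 8 units north of B: delta (east=+0, north=+8); A at (east=5, north=3).
Therefore A relative to C: (east=5, north=3).

Answer: A is at (east=5, north=3) relative to C.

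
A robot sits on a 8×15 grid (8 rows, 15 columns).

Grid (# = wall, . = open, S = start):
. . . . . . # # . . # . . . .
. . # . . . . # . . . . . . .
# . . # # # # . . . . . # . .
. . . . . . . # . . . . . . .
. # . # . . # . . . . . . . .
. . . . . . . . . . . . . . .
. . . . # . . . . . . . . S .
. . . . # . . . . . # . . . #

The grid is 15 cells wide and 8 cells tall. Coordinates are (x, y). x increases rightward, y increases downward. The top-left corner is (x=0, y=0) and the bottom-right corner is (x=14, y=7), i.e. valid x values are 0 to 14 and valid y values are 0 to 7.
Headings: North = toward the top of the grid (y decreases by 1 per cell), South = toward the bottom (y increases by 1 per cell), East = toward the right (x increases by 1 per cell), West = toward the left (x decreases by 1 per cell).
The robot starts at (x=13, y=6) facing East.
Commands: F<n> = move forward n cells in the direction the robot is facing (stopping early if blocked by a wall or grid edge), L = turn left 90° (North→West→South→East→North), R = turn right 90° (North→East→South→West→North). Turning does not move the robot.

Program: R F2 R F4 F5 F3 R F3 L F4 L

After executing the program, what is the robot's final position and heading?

Start: (x=13, y=6), facing East
  R: turn right, now facing South
  F2: move forward 1/2 (blocked), now at (x=13, y=7)
  R: turn right, now facing West
  F4: move forward 2/4 (blocked), now at (x=11, y=7)
  F5: move forward 0/5 (blocked), now at (x=11, y=7)
  F3: move forward 0/3 (blocked), now at (x=11, y=7)
  R: turn right, now facing North
  F3: move forward 3, now at (x=11, y=4)
  L: turn left, now facing West
  F4: move forward 4, now at (x=7, y=4)
  L: turn left, now facing South
Final: (x=7, y=4), facing South

Answer: Final position: (x=7, y=4), facing South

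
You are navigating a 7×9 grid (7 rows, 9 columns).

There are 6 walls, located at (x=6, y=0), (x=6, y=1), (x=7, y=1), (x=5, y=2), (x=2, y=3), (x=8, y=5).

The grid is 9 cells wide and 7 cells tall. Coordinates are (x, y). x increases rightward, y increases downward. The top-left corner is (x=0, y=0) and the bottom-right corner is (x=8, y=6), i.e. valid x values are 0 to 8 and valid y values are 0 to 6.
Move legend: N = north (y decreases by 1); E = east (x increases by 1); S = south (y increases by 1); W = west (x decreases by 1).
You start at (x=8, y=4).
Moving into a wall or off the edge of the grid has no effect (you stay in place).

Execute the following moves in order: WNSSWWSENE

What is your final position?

Start: (x=8, y=4)
  W (west): (x=8, y=4) -> (x=7, y=4)
  N (north): (x=7, y=4) -> (x=7, y=3)
  S (south): (x=7, y=3) -> (x=7, y=4)
  S (south): (x=7, y=4) -> (x=7, y=5)
  W (west): (x=7, y=5) -> (x=6, y=5)
  W (west): (x=6, y=5) -> (x=5, y=5)
  S (south): (x=5, y=5) -> (x=5, y=6)
  E (east): (x=5, y=6) -> (x=6, y=6)
  N (north): (x=6, y=6) -> (x=6, y=5)
  E (east): (x=6, y=5) -> (x=7, y=5)
Final: (x=7, y=5)

Answer: Final position: (x=7, y=5)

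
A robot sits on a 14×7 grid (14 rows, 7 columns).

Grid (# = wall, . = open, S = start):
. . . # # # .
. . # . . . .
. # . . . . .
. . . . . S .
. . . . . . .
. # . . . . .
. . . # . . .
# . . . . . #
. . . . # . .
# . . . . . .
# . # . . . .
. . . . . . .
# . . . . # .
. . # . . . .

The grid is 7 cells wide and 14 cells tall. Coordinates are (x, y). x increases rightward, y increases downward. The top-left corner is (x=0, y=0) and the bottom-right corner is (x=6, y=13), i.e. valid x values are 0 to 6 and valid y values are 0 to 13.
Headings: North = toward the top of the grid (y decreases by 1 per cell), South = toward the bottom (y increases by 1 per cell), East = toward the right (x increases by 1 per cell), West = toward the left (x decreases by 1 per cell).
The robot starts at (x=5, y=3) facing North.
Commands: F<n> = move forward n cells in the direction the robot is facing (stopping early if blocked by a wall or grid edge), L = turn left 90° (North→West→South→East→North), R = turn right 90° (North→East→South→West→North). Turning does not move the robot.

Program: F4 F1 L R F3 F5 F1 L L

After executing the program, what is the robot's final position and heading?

Start: (x=5, y=3), facing North
  F4: move forward 2/4 (blocked), now at (x=5, y=1)
  F1: move forward 0/1 (blocked), now at (x=5, y=1)
  L: turn left, now facing West
  R: turn right, now facing North
  F3: move forward 0/3 (blocked), now at (x=5, y=1)
  F5: move forward 0/5 (blocked), now at (x=5, y=1)
  F1: move forward 0/1 (blocked), now at (x=5, y=1)
  L: turn left, now facing West
  L: turn left, now facing South
Final: (x=5, y=1), facing South

Answer: Final position: (x=5, y=1), facing South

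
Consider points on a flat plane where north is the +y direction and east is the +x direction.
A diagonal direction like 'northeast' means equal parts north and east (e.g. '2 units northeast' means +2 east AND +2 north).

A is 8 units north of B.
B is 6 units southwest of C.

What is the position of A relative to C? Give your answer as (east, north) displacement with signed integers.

Answer: A is at (east=-6, north=2) relative to C.

Derivation:
Place C at the origin (east=0, north=0).
  B is 6 units southwest of C: delta (east=-6, north=-6); B at (east=-6, north=-6).
  A is 8 units north of B: delta (east=+0, north=+8); A at (east=-6, north=2).
Therefore A relative to C: (east=-6, north=2).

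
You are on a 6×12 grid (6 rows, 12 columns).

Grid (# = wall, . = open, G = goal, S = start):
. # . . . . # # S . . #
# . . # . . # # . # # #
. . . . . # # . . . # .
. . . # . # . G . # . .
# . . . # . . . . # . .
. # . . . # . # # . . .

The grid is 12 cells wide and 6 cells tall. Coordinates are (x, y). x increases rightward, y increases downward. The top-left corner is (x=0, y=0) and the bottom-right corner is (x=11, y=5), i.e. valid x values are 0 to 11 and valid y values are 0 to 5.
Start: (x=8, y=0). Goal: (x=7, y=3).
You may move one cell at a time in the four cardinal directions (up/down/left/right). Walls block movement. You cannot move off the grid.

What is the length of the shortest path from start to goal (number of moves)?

Answer: Shortest path length: 4

Derivation:
BFS from (x=8, y=0) until reaching (x=7, y=3):
  Distance 0: (x=8, y=0)
  Distance 1: (x=9, y=0), (x=8, y=1)
  Distance 2: (x=10, y=0), (x=8, y=2)
  Distance 3: (x=7, y=2), (x=9, y=2), (x=8, y=3)
  Distance 4: (x=7, y=3), (x=8, y=4)  <- goal reached here
One shortest path (4 moves): (x=8, y=0) -> (x=8, y=1) -> (x=8, y=2) -> (x=7, y=2) -> (x=7, y=3)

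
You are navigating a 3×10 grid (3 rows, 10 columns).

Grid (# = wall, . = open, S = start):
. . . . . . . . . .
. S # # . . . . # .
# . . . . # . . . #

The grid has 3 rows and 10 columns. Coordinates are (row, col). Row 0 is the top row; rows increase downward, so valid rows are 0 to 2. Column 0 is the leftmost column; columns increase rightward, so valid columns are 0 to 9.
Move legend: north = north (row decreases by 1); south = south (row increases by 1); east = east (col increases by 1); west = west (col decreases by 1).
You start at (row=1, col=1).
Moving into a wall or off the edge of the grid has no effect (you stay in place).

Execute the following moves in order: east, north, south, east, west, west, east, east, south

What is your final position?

Start: (row=1, col=1)
  east (east): blocked, stay at (row=1, col=1)
  north (north): (row=1, col=1) -> (row=0, col=1)
  south (south): (row=0, col=1) -> (row=1, col=1)
  east (east): blocked, stay at (row=1, col=1)
  west (west): (row=1, col=1) -> (row=1, col=0)
  west (west): blocked, stay at (row=1, col=0)
  east (east): (row=1, col=0) -> (row=1, col=1)
  east (east): blocked, stay at (row=1, col=1)
  south (south): (row=1, col=1) -> (row=2, col=1)
Final: (row=2, col=1)

Answer: Final position: (row=2, col=1)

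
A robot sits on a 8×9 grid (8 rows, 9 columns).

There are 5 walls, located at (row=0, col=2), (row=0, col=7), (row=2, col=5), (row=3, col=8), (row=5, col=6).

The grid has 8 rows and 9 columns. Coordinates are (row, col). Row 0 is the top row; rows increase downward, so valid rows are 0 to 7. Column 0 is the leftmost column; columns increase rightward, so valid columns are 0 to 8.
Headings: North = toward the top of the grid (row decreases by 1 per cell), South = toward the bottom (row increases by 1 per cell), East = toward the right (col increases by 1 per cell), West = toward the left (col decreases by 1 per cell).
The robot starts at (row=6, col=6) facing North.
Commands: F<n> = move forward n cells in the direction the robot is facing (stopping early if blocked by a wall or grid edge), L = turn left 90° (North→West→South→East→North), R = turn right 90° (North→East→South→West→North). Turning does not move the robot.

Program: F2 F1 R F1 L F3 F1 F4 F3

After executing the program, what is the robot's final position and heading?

Start: (row=6, col=6), facing North
  F2: move forward 0/2 (blocked), now at (row=6, col=6)
  F1: move forward 0/1 (blocked), now at (row=6, col=6)
  R: turn right, now facing East
  F1: move forward 1, now at (row=6, col=7)
  L: turn left, now facing North
  F3: move forward 3, now at (row=3, col=7)
  F1: move forward 1, now at (row=2, col=7)
  F4: move forward 1/4 (blocked), now at (row=1, col=7)
  F3: move forward 0/3 (blocked), now at (row=1, col=7)
Final: (row=1, col=7), facing North

Answer: Final position: (row=1, col=7), facing North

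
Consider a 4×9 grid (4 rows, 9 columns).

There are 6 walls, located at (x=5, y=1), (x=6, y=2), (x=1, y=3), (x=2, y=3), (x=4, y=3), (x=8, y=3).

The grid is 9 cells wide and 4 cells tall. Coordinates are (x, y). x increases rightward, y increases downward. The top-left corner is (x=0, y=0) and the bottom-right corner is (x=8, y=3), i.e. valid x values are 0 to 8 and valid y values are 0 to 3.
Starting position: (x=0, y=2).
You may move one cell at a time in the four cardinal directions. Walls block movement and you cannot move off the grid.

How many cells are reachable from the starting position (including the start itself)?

BFS flood-fill from (x=0, y=2):
  Distance 0: (x=0, y=2)
  Distance 1: (x=0, y=1), (x=1, y=2), (x=0, y=3)
  Distance 2: (x=0, y=0), (x=1, y=1), (x=2, y=2)
  Distance 3: (x=1, y=0), (x=2, y=1), (x=3, y=2)
  Distance 4: (x=2, y=0), (x=3, y=1), (x=4, y=2), (x=3, y=3)
  Distance 5: (x=3, y=0), (x=4, y=1), (x=5, y=2)
  Distance 6: (x=4, y=0), (x=5, y=3)
  Distance 7: (x=5, y=0), (x=6, y=3)
  Distance 8: (x=6, y=0), (x=7, y=3)
  Distance 9: (x=7, y=0), (x=6, y=1), (x=7, y=2)
  Distance 10: (x=8, y=0), (x=7, y=1), (x=8, y=2)
  Distance 11: (x=8, y=1)
Total reachable: 30 (grid has 30 open cells total)

Answer: Reachable cells: 30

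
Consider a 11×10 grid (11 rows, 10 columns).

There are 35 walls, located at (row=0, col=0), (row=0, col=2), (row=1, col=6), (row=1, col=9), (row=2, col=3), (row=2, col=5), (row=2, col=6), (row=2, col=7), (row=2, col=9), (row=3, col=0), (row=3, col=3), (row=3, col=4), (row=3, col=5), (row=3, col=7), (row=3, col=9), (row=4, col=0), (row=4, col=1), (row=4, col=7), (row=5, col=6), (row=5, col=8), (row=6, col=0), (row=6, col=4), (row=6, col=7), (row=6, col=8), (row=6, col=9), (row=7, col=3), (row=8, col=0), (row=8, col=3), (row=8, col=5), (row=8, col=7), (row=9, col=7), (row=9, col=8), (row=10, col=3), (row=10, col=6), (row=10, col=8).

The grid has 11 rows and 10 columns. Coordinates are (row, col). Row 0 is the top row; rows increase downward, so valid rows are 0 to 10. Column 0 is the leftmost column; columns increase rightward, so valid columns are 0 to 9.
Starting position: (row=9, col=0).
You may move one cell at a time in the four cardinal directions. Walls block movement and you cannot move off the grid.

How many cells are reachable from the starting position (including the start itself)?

Answer: Reachable cells: 73

Derivation:
BFS flood-fill from (row=9, col=0):
  Distance 0: (row=9, col=0)
  Distance 1: (row=9, col=1), (row=10, col=0)
  Distance 2: (row=8, col=1), (row=9, col=2), (row=10, col=1)
  Distance 3: (row=7, col=1), (row=8, col=2), (row=9, col=3), (row=10, col=2)
  Distance 4: (row=6, col=1), (row=7, col=0), (row=7, col=2), (row=9, col=4)
  Distance 5: (row=5, col=1), (row=6, col=2), (row=8, col=4), (row=9, col=5), (row=10, col=4)
  Distance 6: (row=5, col=0), (row=5, col=2), (row=6, col=3), (row=7, col=4), (row=9, col=6), (row=10, col=5)
  Distance 7: (row=4, col=2), (row=5, col=3), (row=7, col=5), (row=8, col=6)
  Distance 8: (row=3, col=2), (row=4, col=3), (row=5, col=4), (row=6, col=5), (row=7, col=6)
  Distance 9: (row=2, col=2), (row=3, col=1), (row=4, col=4), (row=5, col=5), (row=6, col=6), (row=7, col=7)
  Distance 10: (row=1, col=2), (row=2, col=1), (row=4, col=5), (row=7, col=8)
  Distance 11: (row=1, col=1), (row=1, col=3), (row=2, col=0), (row=4, col=6), (row=7, col=9), (row=8, col=8)
  Distance 12: (row=0, col=1), (row=0, col=3), (row=1, col=0), (row=1, col=4), (row=3, col=6), (row=8, col=9)
  Distance 13: (row=0, col=4), (row=1, col=5), (row=2, col=4), (row=9, col=9)
  Distance 14: (row=0, col=5), (row=10, col=9)
  Distance 15: (row=0, col=6)
  Distance 16: (row=0, col=7)
  Distance 17: (row=0, col=8), (row=1, col=7)
  Distance 18: (row=0, col=9), (row=1, col=8)
  Distance 19: (row=2, col=8)
  Distance 20: (row=3, col=8)
  Distance 21: (row=4, col=8)
  Distance 22: (row=4, col=9)
  Distance 23: (row=5, col=9)
Total reachable: 73 (grid has 75 open cells total)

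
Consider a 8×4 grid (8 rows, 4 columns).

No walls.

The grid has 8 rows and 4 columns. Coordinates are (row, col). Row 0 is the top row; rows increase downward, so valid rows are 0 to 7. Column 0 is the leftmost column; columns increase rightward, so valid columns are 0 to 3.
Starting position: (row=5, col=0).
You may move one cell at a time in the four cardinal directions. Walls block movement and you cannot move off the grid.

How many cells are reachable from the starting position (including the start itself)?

Answer: Reachable cells: 32

Derivation:
BFS flood-fill from (row=5, col=0):
  Distance 0: (row=5, col=0)
  Distance 1: (row=4, col=0), (row=5, col=1), (row=6, col=0)
  Distance 2: (row=3, col=0), (row=4, col=1), (row=5, col=2), (row=6, col=1), (row=7, col=0)
  Distance 3: (row=2, col=0), (row=3, col=1), (row=4, col=2), (row=5, col=3), (row=6, col=2), (row=7, col=1)
  Distance 4: (row=1, col=0), (row=2, col=1), (row=3, col=2), (row=4, col=3), (row=6, col=3), (row=7, col=2)
  Distance 5: (row=0, col=0), (row=1, col=1), (row=2, col=2), (row=3, col=3), (row=7, col=3)
  Distance 6: (row=0, col=1), (row=1, col=2), (row=2, col=3)
  Distance 7: (row=0, col=2), (row=1, col=3)
  Distance 8: (row=0, col=3)
Total reachable: 32 (grid has 32 open cells total)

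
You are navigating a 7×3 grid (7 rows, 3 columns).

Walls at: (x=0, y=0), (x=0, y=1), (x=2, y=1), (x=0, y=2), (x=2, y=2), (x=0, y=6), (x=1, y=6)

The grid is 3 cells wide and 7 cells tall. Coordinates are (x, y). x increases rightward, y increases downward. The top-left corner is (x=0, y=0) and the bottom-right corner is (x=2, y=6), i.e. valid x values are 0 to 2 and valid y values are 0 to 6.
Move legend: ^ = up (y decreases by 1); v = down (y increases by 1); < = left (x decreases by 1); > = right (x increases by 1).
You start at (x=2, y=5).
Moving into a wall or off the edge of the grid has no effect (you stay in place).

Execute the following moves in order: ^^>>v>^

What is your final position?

Answer: Final position: (x=2, y=3)

Derivation:
Start: (x=2, y=5)
  ^ (up): (x=2, y=5) -> (x=2, y=4)
  ^ (up): (x=2, y=4) -> (x=2, y=3)
  > (right): blocked, stay at (x=2, y=3)
  > (right): blocked, stay at (x=2, y=3)
  v (down): (x=2, y=3) -> (x=2, y=4)
  > (right): blocked, stay at (x=2, y=4)
  ^ (up): (x=2, y=4) -> (x=2, y=3)
Final: (x=2, y=3)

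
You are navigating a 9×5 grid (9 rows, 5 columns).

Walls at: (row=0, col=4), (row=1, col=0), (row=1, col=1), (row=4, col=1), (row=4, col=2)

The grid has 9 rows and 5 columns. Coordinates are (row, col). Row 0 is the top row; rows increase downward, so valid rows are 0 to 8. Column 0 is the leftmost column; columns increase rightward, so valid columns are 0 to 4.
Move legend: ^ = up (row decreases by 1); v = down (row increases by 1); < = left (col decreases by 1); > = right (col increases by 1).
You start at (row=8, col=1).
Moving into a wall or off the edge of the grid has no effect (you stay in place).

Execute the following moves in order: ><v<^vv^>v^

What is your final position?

Answer: Final position: (row=7, col=1)

Derivation:
Start: (row=8, col=1)
  > (right): (row=8, col=1) -> (row=8, col=2)
  < (left): (row=8, col=2) -> (row=8, col=1)
  v (down): blocked, stay at (row=8, col=1)
  < (left): (row=8, col=1) -> (row=8, col=0)
  ^ (up): (row=8, col=0) -> (row=7, col=0)
  v (down): (row=7, col=0) -> (row=8, col=0)
  v (down): blocked, stay at (row=8, col=0)
  ^ (up): (row=8, col=0) -> (row=7, col=0)
  > (right): (row=7, col=0) -> (row=7, col=1)
  v (down): (row=7, col=1) -> (row=8, col=1)
  ^ (up): (row=8, col=1) -> (row=7, col=1)
Final: (row=7, col=1)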